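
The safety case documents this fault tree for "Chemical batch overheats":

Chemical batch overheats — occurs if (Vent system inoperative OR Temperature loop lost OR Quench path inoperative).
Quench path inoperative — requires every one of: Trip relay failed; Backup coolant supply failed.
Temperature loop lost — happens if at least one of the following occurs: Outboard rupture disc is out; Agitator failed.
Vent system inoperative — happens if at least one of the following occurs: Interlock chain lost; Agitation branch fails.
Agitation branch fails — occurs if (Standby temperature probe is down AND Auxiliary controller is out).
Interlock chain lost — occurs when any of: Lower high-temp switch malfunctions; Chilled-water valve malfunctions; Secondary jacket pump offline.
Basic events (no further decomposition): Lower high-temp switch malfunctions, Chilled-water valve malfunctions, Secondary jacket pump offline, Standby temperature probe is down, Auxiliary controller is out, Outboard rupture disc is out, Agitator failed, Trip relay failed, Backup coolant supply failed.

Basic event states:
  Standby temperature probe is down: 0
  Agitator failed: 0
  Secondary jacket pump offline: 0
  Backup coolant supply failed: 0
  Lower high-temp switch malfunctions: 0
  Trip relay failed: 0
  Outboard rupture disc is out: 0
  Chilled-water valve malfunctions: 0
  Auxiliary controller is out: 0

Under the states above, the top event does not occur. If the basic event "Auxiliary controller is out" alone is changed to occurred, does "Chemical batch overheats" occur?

Counterfactual: set "Auxiliary controller is out" to occurred.
Interlock chain lost [OR]: Lower high-temp switch malfunctions=not, Chilled-water valve malfunctions=not, Secondary jacket pump offline=not → no input occurs → does not occur.
Agitation branch fails [AND]: Standby temperature probe is down=not, Auxiliary controller is out=occurs → not all inputs occur → does not occur.
Vent system inoperative [OR]: Interlock chain lost=not, Agitation branch fails=not → no input occurs → does not occur.
Temperature loop lost [OR]: Outboard rupture disc is out=not, Agitator failed=not → no input occurs → does not occur.
Quench path inoperative [AND]: Trip relay failed=not, Backup coolant supply failed=not → not all inputs occur → does not occur.
Chemical batch overheats [OR]: Vent system inoperative=not, Temperature loop lost=not, Quench path inoperative=not → no input occurs → does not occur.

No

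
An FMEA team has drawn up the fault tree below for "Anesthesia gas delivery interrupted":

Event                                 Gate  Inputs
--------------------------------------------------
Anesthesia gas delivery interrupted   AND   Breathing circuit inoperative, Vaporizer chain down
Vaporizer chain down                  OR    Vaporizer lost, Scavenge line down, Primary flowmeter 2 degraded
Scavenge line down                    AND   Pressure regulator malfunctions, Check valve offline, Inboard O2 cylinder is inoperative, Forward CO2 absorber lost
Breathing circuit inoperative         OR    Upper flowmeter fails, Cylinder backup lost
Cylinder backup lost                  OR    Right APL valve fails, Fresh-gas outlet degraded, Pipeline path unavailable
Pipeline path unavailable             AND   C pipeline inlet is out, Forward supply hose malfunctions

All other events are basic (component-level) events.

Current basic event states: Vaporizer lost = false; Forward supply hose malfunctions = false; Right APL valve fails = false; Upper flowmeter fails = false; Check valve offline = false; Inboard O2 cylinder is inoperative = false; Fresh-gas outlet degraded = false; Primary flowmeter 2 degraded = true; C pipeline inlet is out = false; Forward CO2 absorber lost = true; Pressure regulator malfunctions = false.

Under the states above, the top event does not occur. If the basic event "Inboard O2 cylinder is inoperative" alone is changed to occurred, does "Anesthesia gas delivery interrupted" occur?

No

Counterfactual: set "Inboard O2 cylinder is inoperative" to occurred.
Pipeline path unavailable [AND]: C pipeline inlet is out=not, Forward supply hose malfunctions=not → not all inputs occur → does not occur.
Cylinder backup lost [OR]: Right APL valve fails=not, Fresh-gas outlet degraded=not, Pipeline path unavailable=not → no input occurs → does not occur.
Breathing circuit inoperative [OR]: Upper flowmeter fails=not, Cylinder backup lost=not → no input occurs → does not occur.
Scavenge line down [AND]: Pressure regulator malfunctions=not, Check valve offline=not, Inboard O2 cylinder is inoperative=occurs, Forward CO2 absorber lost=occurs → not all inputs occur → does not occur.
Vaporizer chain down [OR]: Vaporizer lost=not, Scavenge line down=not, Primary flowmeter 2 degraded=occurs → at least one input occurs → occurs.
Anesthesia gas delivery interrupted [AND]: Breathing circuit inoperative=not, Vaporizer chain down=occurs → not all inputs occur → does not occur.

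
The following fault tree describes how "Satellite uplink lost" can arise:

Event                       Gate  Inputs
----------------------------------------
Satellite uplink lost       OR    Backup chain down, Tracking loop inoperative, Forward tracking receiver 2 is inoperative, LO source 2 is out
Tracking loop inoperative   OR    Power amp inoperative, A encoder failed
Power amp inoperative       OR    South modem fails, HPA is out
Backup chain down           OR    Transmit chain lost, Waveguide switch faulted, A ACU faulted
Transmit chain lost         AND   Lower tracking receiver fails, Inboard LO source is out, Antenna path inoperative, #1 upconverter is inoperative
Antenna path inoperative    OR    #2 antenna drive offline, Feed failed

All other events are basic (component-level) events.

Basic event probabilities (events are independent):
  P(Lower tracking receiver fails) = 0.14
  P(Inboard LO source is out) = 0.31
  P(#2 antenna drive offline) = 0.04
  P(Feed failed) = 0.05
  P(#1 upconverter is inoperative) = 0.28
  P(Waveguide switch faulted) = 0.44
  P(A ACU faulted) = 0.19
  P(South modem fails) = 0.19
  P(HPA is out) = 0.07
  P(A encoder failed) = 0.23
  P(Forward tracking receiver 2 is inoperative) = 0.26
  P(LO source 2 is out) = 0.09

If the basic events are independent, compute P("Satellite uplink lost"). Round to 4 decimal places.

0.8230

P(Antenna path inoperative) [OR] = 1 − (1−0.04) × (1−0.05) = 0.088000
P(Transmit chain lost) [AND] = 0.14 × 0.31 × 0.088000 × 0.28 = 0.001069
P(Backup chain down) [OR] = 1 − (1−0.001069) × (1−0.44) × (1−0.19) = 0.546885
P(Power amp inoperative) [OR] = 1 − (1−0.19) × (1−0.07) = 0.246700
P(Tracking loop inoperative) [OR] = 1 − (1−0.246700) × (1−0.23) = 0.419959
P(Satellite uplink lost) [OR] = 1 − (1−0.546885) × (1−0.419959) × (1−0.26) × (1−0.09) = 0.823013
Rounded to 4 decimal places: P(Satellite uplink lost) ≈ 0.8230.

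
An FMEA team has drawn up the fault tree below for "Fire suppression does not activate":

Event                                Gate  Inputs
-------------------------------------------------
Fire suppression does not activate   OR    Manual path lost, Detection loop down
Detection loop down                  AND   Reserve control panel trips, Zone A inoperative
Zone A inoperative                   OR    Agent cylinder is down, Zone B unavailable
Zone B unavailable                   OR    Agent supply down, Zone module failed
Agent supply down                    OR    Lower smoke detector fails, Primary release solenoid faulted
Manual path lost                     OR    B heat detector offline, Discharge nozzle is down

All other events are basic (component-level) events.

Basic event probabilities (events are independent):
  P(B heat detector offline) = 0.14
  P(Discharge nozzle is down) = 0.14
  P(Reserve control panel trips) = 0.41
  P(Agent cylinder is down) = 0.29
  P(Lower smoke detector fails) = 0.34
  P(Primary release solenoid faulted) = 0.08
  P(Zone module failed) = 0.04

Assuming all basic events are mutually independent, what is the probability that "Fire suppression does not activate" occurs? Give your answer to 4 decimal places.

P(Manual path lost) [OR] = 1 − (1−0.14) × (1−0.14) = 0.260400
P(Agent supply down) [OR] = 1 − (1−0.34) × (1−0.08) = 0.392800
P(Zone B unavailable) [OR] = 1 − (1−0.392800) × (1−0.04) = 0.417088
P(Zone A inoperative) [OR] = 1 − (1−0.29) × (1−0.417088) = 0.586132
P(Detection loop down) [AND] = 0.41 × 0.586132 = 0.240314
P(Fire suppression does not activate) [OR] = 1 − (1−0.260400) × (1−0.240314) = 0.438136
Rounded to 4 decimal places: P(Fire suppression does not activate) ≈ 0.4381.

0.4381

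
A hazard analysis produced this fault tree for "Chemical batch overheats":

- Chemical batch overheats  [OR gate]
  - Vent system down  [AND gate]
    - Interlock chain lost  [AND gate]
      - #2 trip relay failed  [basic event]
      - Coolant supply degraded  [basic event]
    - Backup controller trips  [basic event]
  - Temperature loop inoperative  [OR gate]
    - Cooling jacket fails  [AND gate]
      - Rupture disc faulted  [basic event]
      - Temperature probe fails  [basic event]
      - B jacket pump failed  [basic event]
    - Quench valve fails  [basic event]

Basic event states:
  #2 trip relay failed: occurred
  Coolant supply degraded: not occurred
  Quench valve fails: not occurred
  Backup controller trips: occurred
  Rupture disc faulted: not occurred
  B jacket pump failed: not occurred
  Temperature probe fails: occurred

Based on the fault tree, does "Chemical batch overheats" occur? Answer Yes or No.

Interlock chain lost [AND]: #2 trip relay failed=occurs, Coolant supply degraded=not → not all inputs occur → does not occur.
Vent system down [AND]: Interlock chain lost=not, Backup controller trips=occurs → not all inputs occur → does not occur.
Cooling jacket fails [AND]: Rupture disc faulted=not, Temperature probe fails=occurs, B jacket pump failed=not → not all inputs occur → does not occur.
Temperature loop inoperative [OR]: Cooling jacket fails=not, Quench valve fails=not → no input occurs → does not occur.
Chemical batch overheats [OR]: Vent system down=not, Temperature loop inoperative=not → no input occurs → does not occur.

No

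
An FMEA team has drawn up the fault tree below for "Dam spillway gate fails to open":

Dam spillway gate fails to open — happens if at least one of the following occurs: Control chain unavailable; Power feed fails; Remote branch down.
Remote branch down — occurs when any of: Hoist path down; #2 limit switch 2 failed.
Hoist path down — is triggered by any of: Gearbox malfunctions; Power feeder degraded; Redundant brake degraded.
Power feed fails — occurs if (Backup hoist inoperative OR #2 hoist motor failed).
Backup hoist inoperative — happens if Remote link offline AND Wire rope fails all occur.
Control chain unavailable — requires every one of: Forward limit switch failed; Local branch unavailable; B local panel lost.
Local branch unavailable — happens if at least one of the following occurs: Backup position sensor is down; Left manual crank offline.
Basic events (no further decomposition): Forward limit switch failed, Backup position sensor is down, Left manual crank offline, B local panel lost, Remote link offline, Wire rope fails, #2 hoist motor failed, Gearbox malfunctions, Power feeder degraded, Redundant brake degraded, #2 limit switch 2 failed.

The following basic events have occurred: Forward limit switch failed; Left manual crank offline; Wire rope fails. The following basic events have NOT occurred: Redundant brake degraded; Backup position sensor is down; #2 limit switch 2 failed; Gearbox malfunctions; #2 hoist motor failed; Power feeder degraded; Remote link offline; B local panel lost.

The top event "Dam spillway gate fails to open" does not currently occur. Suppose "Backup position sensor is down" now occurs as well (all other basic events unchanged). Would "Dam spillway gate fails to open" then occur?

Counterfactual: set "Backup position sensor is down" to occurred.
Local branch unavailable [OR]: Backup position sensor is down=occurs, Left manual crank offline=occurs → at least one input occurs → occurs.
Control chain unavailable [AND]: Forward limit switch failed=occurs, Local branch unavailable=occurs, B local panel lost=not → not all inputs occur → does not occur.
Backup hoist inoperative [AND]: Remote link offline=not, Wire rope fails=occurs → not all inputs occur → does not occur.
Power feed fails [OR]: Backup hoist inoperative=not, #2 hoist motor failed=not → no input occurs → does not occur.
Hoist path down [OR]: Gearbox malfunctions=not, Power feeder degraded=not, Redundant brake degraded=not → no input occurs → does not occur.
Remote branch down [OR]: Hoist path down=not, #2 limit switch 2 failed=not → no input occurs → does not occur.
Dam spillway gate fails to open [OR]: Control chain unavailable=not, Power feed fails=not, Remote branch down=not → no input occurs → does not occur.

No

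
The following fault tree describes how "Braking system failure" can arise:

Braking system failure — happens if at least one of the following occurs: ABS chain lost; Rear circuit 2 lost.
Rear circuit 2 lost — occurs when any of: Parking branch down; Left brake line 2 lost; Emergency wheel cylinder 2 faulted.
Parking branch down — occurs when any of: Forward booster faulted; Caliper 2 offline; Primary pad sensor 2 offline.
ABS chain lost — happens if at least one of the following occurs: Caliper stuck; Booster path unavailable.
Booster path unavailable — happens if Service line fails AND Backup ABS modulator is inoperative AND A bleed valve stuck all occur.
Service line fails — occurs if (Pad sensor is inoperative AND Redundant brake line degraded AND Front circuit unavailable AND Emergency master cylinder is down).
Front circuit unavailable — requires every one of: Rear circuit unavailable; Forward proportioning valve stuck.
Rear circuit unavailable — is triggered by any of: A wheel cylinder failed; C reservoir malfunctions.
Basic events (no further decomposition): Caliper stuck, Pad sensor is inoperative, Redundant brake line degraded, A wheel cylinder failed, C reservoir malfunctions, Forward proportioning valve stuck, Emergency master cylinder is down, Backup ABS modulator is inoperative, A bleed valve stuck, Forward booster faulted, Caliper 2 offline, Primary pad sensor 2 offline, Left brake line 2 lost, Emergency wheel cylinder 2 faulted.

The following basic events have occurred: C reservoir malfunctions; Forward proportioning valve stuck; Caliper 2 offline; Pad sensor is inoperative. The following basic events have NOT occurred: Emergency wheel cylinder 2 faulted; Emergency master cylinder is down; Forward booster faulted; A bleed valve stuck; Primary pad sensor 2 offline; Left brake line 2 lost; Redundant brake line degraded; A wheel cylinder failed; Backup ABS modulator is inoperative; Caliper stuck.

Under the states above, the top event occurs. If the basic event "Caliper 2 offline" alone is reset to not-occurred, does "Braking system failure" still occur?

No

Counterfactual: set "Caliper 2 offline" to not occurred.
Rear circuit unavailable [OR]: A wheel cylinder failed=not, C reservoir malfunctions=occurs → at least one input occurs → occurs.
Front circuit unavailable [AND]: Rear circuit unavailable=occurs, Forward proportioning valve stuck=occurs → all inputs occur → occurs.
Service line fails [AND]: Pad sensor is inoperative=occurs, Redundant brake line degraded=not, Front circuit unavailable=occurs, Emergency master cylinder is down=not → not all inputs occur → does not occur.
Booster path unavailable [AND]: Service line fails=not, Backup ABS modulator is inoperative=not, A bleed valve stuck=not → not all inputs occur → does not occur.
ABS chain lost [OR]: Caliper stuck=not, Booster path unavailable=not → no input occurs → does not occur.
Parking branch down [OR]: Forward booster faulted=not, Caliper 2 offline=not, Primary pad sensor 2 offline=not → no input occurs → does not occur.
Rear circuit 2 lost [OR]: Parking branch down=not, Left brake line 2 lost=not, Emergency wheel cylinder 2 faulted=not → no input occurs → does not occur.
Braking system failure [OR]: ABS chain lost=not, Rear circuit 2 lost=not → no input occurs → does not occur.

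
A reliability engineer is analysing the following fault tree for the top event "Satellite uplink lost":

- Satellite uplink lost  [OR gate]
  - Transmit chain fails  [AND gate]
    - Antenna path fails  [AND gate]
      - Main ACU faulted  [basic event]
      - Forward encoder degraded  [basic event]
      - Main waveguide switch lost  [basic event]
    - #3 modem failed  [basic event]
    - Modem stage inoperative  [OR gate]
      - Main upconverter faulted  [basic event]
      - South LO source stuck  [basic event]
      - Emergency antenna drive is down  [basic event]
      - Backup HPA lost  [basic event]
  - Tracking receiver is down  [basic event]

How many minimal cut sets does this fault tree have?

Antenna path fails [AND]: one cut set from each child combined → 1 × 1 × 1 = 1 cut set(s).
Modem stage inoperative [OR]: union of children's cut sets → 4 cut set(s).
Transmit chain fails [AND]: one cut set from each child combined → 1 × 1 × 4 = 4 cut set(s).
Satellite uplink lost [OR]: union of children's cut sets → 5 cut set(s).
Minimal cut sets: {#3 modem failed, Forward encoder degraded, Main ACU faulted, Main upconverter faulted, Main waveguide switch lost}; {#3 modem failed, Forward encoder degraded, Main ACU faulted, Main waveguide switch lost, South LO source stuck}; {#3 modem failed, Emergency antenna drive is down, Forward encoder degraded, Main ACU faulted, Main waveguide switch lost}; {#3 modem failed, Backup HPA lost, Forward encoder degraded, Main ACU faulted, Main waveguide switch lost}; {Tracking receiver is down}.

5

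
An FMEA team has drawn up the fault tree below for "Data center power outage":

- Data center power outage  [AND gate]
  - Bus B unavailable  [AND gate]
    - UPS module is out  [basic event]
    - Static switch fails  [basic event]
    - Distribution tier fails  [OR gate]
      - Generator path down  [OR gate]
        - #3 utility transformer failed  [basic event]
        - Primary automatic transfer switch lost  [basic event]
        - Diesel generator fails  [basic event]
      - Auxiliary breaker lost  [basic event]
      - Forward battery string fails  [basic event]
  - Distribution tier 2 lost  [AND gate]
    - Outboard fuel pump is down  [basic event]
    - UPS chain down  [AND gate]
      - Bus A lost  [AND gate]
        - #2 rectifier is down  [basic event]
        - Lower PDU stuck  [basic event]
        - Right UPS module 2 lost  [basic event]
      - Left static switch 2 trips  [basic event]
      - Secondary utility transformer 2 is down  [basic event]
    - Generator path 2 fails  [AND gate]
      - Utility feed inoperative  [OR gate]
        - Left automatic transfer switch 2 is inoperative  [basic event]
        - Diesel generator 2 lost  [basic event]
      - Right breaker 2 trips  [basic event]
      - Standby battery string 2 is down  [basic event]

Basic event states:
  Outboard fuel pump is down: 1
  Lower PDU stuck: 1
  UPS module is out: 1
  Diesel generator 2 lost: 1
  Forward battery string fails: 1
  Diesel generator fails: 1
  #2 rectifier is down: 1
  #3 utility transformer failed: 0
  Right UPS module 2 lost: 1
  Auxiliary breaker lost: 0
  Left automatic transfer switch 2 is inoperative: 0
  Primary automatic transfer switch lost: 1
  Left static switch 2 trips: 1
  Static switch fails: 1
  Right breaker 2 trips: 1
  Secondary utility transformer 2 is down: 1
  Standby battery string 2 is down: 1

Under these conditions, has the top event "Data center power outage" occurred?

Yes

Generator path down [OR]: #3 utility transformer failed=not, Primary automatic transfer switch lost=occurs, Diesel generator fails=occurs → at least one input occurs → occurs.
Distribution tier fails [OR]: Generator path down=occurs, Auxiliary breaker lost=not, Forward battery string fails=occurs → at least one input occurs → occurs.
Bus B unavailable [AND]: UPS module is out=occurs, Static switch fails=occurs, Distribution tier fails=occurs → all inputs occur → occurs.
Bus A lost [AND]: #2 rectifier is down=occurs, Lower PDU stuck=occurs, Right UPS module 2 lost=occurs → all inputs occur → occurs.
UPS chain down [AND]: Bus A lost=occurs, Left static switch 2 trips=occurs, Secondary utility transformer 2 is down=occurs → all inputs occur → occurs.
Utility feed inoperative [OR]: Left automatic transfer switch 2 is inoperative=not, Diesel generator 2 lost=occurs → at least one input occurs → occurs.
Generator path 2 fails [AND]: Utility feed inoperative=occurs, Right breaker 2 trips=occurs, Standby battery string 2 is down=occurs → all inputs occur → occurs.
Distribution tier 2 lost [AND]: Outboard fuel pump is down=occurs, UPS chain down=occurs, Generator path 2 fails=occurs → all inputs occur → occurs.
Data center power outage [AND]: Bus B unavailable=occurs, Distribution tier 2 lost=occurs → all inputs occur → occurs.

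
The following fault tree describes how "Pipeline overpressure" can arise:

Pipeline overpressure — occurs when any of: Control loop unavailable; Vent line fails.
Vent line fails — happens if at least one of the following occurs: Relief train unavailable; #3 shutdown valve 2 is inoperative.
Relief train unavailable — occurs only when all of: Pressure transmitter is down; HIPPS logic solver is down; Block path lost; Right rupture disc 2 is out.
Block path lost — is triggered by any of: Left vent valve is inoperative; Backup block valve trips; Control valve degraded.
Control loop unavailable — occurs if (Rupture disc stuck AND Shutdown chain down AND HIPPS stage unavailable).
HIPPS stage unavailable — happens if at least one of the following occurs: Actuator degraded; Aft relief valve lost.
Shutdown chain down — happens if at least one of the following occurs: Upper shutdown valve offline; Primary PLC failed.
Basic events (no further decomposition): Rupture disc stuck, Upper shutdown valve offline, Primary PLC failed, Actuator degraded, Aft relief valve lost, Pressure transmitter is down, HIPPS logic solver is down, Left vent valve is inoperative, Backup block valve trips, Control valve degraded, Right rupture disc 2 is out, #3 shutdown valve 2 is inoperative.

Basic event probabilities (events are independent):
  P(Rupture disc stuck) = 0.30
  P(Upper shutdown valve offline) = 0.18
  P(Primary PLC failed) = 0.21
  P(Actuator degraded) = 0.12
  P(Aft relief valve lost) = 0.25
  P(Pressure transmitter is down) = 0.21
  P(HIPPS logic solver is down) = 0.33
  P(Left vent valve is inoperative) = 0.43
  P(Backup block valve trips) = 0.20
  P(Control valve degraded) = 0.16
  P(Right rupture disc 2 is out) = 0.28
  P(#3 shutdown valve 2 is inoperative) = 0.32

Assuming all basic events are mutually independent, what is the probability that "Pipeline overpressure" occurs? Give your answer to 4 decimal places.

P(Shutdown chain down) [OR] = 1 − (1−0.18) × (1−0.21) = 0.352200
P(HIPPS stage unavailable) [OR] = 1 − (1−0.12) × (1−0.25) = 0.340000
P(Control loop unavailable) [AND] = 0.30 × 0.352200 × 0.340000 = 0.035924
P(Block path lost) [OR] = 1 − (1−0.43) × (1−0.20) × (1−0.16) = 0.616960
P(Relief train unavailable) [AND] = 0.21 × 0.33 × 0.616960 × 0.28 = 0.011971
P(Vent line fails) [OR] = 1 − (1−0.011971) × (1−0.32) = 0.328140
P(Pipeline overpressure) [OR] = 1 − (1−0.035924) × (1−0.328140) = 0.352276
Rounded to 4 decimal places: P(Pipeline overpressure) ≈ 0.3523.

0.3523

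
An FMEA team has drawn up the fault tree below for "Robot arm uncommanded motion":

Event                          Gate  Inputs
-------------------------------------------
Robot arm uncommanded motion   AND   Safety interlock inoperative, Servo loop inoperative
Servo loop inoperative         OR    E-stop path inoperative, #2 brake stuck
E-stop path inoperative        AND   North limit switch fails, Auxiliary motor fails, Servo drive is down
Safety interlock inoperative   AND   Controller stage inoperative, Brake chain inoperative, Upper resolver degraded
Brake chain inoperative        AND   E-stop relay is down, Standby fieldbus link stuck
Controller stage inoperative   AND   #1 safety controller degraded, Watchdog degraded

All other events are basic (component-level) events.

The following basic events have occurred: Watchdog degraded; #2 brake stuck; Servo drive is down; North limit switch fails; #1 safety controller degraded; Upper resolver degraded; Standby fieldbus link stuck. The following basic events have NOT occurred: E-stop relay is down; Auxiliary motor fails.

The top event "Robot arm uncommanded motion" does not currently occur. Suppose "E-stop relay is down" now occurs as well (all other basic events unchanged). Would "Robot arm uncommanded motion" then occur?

Yes

Counterfactual: set "E-stop relay is down" to occurred.
Controller stage inoperative [AND]: #1 safety controller degraded=occurs, Watchdog degraded=occurs → all inputs occur → occurs.
Brake chain inoperative [AND]: E-stop relay is down=occurs, Standby fieldbus link stuck=occurs → all inputs occur → occurs.
Safety interlock inoperative [AND]: Controller stage inoperative=occurs, Brake chain inoperative=occurs, Upper resolver degraded=occurs → all inputs occur → occurs.
E-stop path inoperative [AND]: North limit switch fails=occurs, Auxiliary motor fails=not, Servo drive is down=occurs → not all inputs occur → does not occur.
Servo loop inoperative [OR]: E-stop path inoperative=not, #2 brake stuck=occurs → at least one input occurs → occurs.
Robot arm uncommanded motion [AND]: Safety interlock inoperative=occurs, Servo loop inoperative=occurs → all inputs occur → occurs.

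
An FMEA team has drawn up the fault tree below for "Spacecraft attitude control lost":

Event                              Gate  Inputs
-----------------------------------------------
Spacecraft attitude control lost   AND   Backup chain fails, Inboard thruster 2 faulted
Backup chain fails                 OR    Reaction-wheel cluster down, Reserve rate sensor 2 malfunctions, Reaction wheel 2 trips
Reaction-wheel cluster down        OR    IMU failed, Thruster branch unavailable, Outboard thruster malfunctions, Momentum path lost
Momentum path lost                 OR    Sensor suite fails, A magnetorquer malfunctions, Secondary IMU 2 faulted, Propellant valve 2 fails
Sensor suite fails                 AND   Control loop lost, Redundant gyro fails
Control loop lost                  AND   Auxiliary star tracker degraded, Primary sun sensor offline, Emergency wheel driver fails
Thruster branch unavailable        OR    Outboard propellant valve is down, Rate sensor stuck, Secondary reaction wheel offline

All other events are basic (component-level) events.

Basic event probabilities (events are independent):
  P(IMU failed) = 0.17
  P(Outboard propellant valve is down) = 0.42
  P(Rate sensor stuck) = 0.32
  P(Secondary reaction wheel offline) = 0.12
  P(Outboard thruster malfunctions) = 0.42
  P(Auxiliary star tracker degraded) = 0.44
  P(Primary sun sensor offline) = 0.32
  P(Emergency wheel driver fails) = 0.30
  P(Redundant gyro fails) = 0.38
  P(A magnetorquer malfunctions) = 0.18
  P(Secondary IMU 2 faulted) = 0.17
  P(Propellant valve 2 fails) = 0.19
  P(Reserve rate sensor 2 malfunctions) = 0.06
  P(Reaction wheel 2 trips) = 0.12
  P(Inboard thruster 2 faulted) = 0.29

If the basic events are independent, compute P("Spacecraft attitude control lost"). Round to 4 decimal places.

P(Thruster branch unavailable) [OR] = 1 − (1−0.42) × (1−0.32) × (1−0.12) = 0.652928
P(Control loop lost) [AND] = 0.44 × 0.32 × 0.30 = 0.042240
P(Sensor suite fails) [AND] = 0.042240 × 0.38 = 0.016051
P(Momentum path lost) [OR] = 1 − (1−0.016051) × (1−0.18) × (1−0.17) × (1−0.19) = 0.457563
P(Reaction-wheel cluster down) [OR] = 1 − (1−0.17) × (1−0.652928) × (1−0.42) × (1−0.457563) = 0.909369
P(Backup chain fails) [OR] = 1 − (1−0.909369) × (1−0.06) × (1−0.12) = 0.925030
P(Spacecraft attitude control lost) [AND] = 0.925030 × 0.29 = 0.268259
Rounded to 4 decimal places: P(Spacecraft attitude control lost) ≈ 0.2683.

0.2683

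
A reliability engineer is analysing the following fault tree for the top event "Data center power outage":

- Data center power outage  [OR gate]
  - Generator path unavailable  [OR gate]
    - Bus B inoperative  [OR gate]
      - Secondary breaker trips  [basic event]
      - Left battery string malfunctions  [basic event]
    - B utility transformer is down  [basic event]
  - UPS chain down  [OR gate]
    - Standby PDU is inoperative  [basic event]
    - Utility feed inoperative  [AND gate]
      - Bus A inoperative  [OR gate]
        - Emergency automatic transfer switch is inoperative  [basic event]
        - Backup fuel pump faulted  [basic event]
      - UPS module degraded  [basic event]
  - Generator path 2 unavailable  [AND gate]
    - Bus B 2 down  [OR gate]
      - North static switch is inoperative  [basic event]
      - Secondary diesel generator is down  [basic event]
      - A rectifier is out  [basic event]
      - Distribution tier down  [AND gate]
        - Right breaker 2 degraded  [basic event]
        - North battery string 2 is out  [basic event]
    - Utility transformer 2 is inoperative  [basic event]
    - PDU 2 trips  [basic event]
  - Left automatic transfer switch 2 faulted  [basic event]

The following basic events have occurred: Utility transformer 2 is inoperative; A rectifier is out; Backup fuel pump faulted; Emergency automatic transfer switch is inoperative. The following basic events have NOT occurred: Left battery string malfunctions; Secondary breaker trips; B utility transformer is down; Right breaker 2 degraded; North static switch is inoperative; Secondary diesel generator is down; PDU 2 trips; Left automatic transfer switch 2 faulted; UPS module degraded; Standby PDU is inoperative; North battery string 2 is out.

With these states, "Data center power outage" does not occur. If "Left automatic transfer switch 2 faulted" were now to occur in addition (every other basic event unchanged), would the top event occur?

Yes

Counterfactual: set "Left automatic transfer switch 2 faulted" to occurred.
Bus B inoperative [OR]: Secondary breaker trips=not, Left battery string malfunctions=not → no input occurs → does not occur.
Generator path unavailable [OR]: Bus B inoperative=not, B utility transformer is down=not → no input occurs → does not occur.
Bus A inoperative [OR]: Emergency automatic transfer switch is inoperative=occurs, Backup fuel pump faulted=occurs → at least one input occurs → occurs.
Utility feed inoperative [AND]: Bus A inoperative=occurs, UPS module degraded=not → not all inputs occur → does not occur.
UPS chain down [OR]: Standby PDU is inoperative=not, Utility feed inoperative=not → no input occurs → does not occur.
Distribution tier down [AND]: Right breaker 2 degraded=not, North battery string 2 is out=not → not all inputs occur → does not occur.
Bus B 2 down [OR]: North static switch is inoperative=not, Secondary diesel generator is down=not, A rectifier is out=occurs, Distribution tier down=not → at least one input occurs → occurs.
Generator path 2 unavailable [AND]: Bus B 2 down=occurs, Utility transformer 2 is inoperative=occurs, PDU 2 trips=not → not all inputs occur → does not occur.
Data center power outage [OR]: Generator path unavailable=not, UPS chain down=not, Generator path 2 unavailable=not, Left automatic transfer switch 2 faulted=occurs → at least one input occurs → occurs.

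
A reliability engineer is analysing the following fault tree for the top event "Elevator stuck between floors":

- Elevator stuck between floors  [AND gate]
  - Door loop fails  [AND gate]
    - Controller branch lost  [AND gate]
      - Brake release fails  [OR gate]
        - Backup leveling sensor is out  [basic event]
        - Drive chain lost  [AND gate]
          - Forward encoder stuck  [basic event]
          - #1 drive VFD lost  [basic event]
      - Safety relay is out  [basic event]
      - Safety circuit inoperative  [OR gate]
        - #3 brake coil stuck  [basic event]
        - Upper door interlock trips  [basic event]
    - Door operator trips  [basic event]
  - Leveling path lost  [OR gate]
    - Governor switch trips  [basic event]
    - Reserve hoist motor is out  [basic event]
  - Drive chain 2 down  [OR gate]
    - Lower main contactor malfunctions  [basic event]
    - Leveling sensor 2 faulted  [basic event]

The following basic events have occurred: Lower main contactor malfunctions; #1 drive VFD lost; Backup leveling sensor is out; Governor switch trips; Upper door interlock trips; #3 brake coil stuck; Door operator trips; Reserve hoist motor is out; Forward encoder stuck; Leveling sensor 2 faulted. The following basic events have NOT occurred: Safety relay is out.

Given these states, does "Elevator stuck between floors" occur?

Drive chain lost [AND]: Forward encoder stuck=occurs, #1 drive VFD lost=occurs → all inputs occur → occurs.
Brake release fails [OR]: Backup leveling sensor is out=occurs, Drive chain lost=occurs → at least one input occurs → occurs.
Safety circuit inoperative [OR]: #3 brake coil stuck=occurs, Upper door interlock trips=occurs → at least one input occurs → occurs.
Controller branch lost [AND]: Brake release fails=occurs, Safety relay is out=not, Safety circuit inoperative=occurs → not all inputs occur → does not occur.
Door loop fails [AND]: Controller branch lost=not, Door operator trips=occurs → not all inputs occur → does not occur.
Leveling path lost [OR]: Governor switch trips=occurs, Reserve hoist motor is out=occurs → at least one input occurs → occurs.
Drive chain 2 down [OR]: Lower main contactor malfunctions=occurs, Leveling sensor 2 faulted=occurs → at least one input occurs → occurs.
Elevator stuck between floors [AND]: Door loop fails=not, Leveling path lost=occurs, Drive chain 2 down=occurs → not all inputs occur → does not occur.

No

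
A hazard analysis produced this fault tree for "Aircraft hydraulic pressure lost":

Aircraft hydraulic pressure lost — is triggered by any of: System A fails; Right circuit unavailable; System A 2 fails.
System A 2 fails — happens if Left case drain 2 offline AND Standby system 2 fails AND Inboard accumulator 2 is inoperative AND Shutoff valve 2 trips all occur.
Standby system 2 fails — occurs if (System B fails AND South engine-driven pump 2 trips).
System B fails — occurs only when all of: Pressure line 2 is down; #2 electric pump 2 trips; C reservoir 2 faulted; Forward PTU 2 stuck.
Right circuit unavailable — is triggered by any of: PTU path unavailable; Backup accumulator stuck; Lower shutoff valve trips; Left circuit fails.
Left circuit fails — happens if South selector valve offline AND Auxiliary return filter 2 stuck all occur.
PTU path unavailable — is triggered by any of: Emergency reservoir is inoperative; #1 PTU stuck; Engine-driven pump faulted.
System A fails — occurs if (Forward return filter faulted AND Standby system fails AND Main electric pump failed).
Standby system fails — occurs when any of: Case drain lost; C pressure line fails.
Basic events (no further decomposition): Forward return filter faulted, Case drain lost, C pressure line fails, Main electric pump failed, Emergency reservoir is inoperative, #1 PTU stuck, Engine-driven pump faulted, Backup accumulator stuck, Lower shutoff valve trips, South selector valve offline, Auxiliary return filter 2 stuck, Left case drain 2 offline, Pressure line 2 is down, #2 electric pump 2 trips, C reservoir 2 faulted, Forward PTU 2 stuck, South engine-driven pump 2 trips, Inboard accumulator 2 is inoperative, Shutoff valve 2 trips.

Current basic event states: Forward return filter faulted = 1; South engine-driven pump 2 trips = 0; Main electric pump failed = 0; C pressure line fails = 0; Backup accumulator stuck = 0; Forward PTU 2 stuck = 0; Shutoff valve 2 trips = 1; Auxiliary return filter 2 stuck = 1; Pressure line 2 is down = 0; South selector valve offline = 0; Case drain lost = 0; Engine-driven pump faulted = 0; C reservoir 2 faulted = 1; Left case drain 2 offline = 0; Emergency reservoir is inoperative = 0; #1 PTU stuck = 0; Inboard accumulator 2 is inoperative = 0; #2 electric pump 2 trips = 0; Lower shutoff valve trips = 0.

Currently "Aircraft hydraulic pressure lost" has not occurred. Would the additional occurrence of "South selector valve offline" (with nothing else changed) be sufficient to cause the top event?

Counterfactual: set "South selector valve offline" to occurred.
Standby system fails [OR]: Case drain lost=not, C pressure line fails=not → no input occurs → does not occur.
System A fails [AND]: Forward return filter faulted=occurs, Standby system fails=not, Main electric pump failed=not → not all inputs occur → does not occur.
PTU path unavailable [OR]: Emergency reservoir is inoperative=not, #1 PTU stuck=not, Engine-driven pump faulted=not → no input occurs → does not occur.
Left circuit fails [AND]: South selector valve offline=occurs, Auxiliary return filter 2 stuck=occurs → all inputs occur → occurs.
Right circuit unavailable [OR]: PTU path unavailable=not, Backup accumulator stuck=not, Lower shutoff valve trips=not, Left circuit fails=occurs → at least one input occurs → occurs.
System B fails [AND]: Pressure line 2 is down=not, #2 electric pump 2 trips=not, C reservoir 2 faulted=occurs, Forward PTU 2 stuck=not → not all inputs occur → does not occur.
Standby system 2 fails [AND]: System B fails=not, South engine-driven pump 2 trips=not → not all inputs occur → does not occur.
System A 2 fails [AND]: Left case drain 2 offline=not, Standby system 2 fails=not, Inboard accumulator 2 is inoperative=not, Shutoff valve 2 trips=occurs → not all inputs occur → does not occur.
Aircraft hydraulic pressure lost [OR]: System A fails=not, Right circuit unavailable=occurs, System A 2 fails=not → at least one input occurs → occurs.

Yes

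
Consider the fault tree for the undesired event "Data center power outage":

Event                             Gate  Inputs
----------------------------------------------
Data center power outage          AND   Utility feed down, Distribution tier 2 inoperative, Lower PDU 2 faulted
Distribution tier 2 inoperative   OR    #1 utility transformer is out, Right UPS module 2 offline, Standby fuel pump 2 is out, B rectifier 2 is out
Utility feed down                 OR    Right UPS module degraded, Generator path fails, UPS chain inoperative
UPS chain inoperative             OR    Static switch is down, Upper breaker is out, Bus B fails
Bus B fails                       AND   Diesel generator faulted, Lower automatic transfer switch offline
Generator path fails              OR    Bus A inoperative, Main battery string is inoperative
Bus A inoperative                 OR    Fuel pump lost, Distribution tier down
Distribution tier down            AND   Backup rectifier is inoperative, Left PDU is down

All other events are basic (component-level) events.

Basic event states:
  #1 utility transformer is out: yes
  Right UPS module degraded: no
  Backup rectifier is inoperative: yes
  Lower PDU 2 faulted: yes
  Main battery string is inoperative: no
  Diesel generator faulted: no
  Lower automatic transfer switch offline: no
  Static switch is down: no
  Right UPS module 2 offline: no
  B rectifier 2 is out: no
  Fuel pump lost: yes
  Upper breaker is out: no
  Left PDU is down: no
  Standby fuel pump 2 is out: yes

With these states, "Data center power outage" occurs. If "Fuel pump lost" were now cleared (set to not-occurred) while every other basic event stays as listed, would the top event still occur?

No

Counterfactual: set "Fuel pump lost" to not occurred.
Distribution tier down [AND]: Backup rectifier is inoperative=occurs, Left PDU is down=not → not all inputs occur → does not occur.
Bus A inoperative [OR]: Fuel pump lost=not, Distribution tier down=not → no input occurs → does not occur.
Generator path fails [OR]: Bus A inoperative=not, Main battery string is inoperative=not → no input occurs → does not occur.
Bus B fails [AND]: Diesel generator faulted=not, Lower automatic transfer switch offline=not → not all inputs occur → does not occur.
UPS chain inoperative [OR]: Static switch is down=not, Upper breaker is out=not, Bus B fails=not → no input occurs → does not occur.
Utility feed down [OR]: Right UPS module degraded=not, Generator path fails=not, UPS chain inoperative=not → no input occurs → does not occur.
Distribution tier 2 inoperative [OR]: #1 utility transformer is out=occurs, Right UPS module 2 offline=not, Standby fuel pump 2 is out=occurs, B rectifier 2 is out=not → at least one input occurs → occurs.
Data center power outage [AND]: Utility feed down=not, Distribution tier 2 inoperative=occurs, Lower PDU 2 faulted=occurs → not all inputs occur → does not occur.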